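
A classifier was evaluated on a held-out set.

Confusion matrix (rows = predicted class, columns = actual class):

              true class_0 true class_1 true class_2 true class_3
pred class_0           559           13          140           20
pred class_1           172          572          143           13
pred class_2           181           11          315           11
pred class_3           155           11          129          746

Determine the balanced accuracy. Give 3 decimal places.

0.711

Balanced accuracy = mean of per-class recall.
  class_0: recall = 559/1067 = 0.5239
  class_1: recall = 572/607 = 0.9423
  class_2: recall = 315/727 = 0.4333
  class_3: recall = 746/790 = 0.9443
Mean = (0.5239 + 0.9423 + 0.4333 + 0.9443) / 4 = 0.711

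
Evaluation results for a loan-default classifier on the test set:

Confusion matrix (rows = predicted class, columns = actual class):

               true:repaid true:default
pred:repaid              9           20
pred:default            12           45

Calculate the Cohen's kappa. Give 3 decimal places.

Observed agreement pₒ = trace/N = 54/86 = 0.6279
Expected agreement pₑ = Σ (rowᵢ·colᵢ)/N² = (21·29 + 65·57)/86² = 0.5833
κ = (pₒ − pₑ)/(1 − pₑ) = (0.6279 − 0.5833)/(1 − 0.5833) = 0.107

0.107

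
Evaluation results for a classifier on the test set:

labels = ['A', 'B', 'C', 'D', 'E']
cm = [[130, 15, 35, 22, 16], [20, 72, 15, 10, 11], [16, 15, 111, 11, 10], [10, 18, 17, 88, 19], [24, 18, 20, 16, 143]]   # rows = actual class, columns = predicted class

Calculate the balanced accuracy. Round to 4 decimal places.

Balanced accuracy = mean of per-class recall.
  A: recall = 130/218 = 0.59633
  B: recall = 72/128 = 0.56250
  C: recall = 111/163 = 0.68098
  D: recall = 88/152 = 0.57895
  E: recall = 143/221 = 0.64706
Mean = (0.59633 + 0.56250 + 0.68098 + 0.57895 + 0.64706) / 5 = 0.6132

0.6132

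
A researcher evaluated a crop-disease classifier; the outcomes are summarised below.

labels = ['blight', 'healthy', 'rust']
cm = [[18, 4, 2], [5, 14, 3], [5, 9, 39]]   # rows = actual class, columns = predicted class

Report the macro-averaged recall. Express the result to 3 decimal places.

0.707

Per-class recall (TP/(TP+FN)):
  blight: TP=18, FN=4+2=6 → 18/24 = 0.7500
  healthy: TP=14, FN=5+3=8 → 14/22 = 0.6364
  rust: TP=39, FN=5+9=14 → 39/53 = 0.7358
Macro-recall = mean = (0.7500 + 0.6364 + 0.7358) / 3 = 0.707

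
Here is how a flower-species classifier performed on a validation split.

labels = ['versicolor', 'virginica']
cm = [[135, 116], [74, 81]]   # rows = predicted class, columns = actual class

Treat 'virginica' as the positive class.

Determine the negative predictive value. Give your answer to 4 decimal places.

NPV = TN/(TN+FN) = 135/(135+116) = 0.5378

0.5378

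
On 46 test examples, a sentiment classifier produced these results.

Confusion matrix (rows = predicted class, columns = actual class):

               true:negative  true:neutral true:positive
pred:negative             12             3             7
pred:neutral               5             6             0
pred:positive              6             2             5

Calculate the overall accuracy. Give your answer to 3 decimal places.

0.500

Accuracy = trace / total = (12+6+5=23) / 46 = 23/46 = 0.500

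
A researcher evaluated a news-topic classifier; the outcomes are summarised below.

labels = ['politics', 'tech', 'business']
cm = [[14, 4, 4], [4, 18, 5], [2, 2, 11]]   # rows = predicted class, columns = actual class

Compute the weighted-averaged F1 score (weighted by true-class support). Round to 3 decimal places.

Per-class F1 score (2·TP/(2·TP+FP+FN)):
  politics: TP=14, FP=4+4=8, FN=4+2=6 → 28/42 = 0.6667
  tech: TP=18, FP=4+5=9, FN=4+2=6 → 36/51 = 0.7059
  business: TP=11, FP=2+2=4, FN=4+5=9 → 22/35 = 0.6286
Weighted-F1 score = Σ (supportᵢ/N)·F1 scoreᵢ with N=64: (20/64)·0.6667 + (24/64)·0.7059 + (20/64)·0.6286 = 0.669

0.669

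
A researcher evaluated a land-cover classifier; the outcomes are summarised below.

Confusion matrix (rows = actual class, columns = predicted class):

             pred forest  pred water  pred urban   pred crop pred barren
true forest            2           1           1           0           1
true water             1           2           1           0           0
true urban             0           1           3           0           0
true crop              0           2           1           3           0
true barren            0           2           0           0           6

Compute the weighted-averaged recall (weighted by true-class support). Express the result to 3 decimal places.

Per-class recall (TP/(TP+FN)):
  forest: TP=2, FN=1+1+0+1=3 → 2/5 = 0.4000
  water: TP=2, FN=1+1+0+0=2 → 2/4 = 0.5000
  urban: TP=3, FN=0+1+0+0=1 → 3/4 = 0.7500
  crop: TP=3, FN=0+2+1+0=3 → 3/6 = 0.5000
  barren: TP=6, FN=0+2+0+0=2 → 6/8 = 0.7500
Weighted-recall = Σ (supportᵢ/N)·recallᵢ with N=27: (5/27)·0.4000 + (4/27)·0.5000 + (4/27)·0.7500 + (6/27)·0.5000 + (8/27)·0.7500 = 0.593

0.593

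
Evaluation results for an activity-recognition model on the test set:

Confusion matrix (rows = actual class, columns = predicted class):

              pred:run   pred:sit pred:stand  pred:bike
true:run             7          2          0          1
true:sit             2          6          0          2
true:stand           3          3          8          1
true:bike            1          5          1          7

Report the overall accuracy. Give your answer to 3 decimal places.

0.571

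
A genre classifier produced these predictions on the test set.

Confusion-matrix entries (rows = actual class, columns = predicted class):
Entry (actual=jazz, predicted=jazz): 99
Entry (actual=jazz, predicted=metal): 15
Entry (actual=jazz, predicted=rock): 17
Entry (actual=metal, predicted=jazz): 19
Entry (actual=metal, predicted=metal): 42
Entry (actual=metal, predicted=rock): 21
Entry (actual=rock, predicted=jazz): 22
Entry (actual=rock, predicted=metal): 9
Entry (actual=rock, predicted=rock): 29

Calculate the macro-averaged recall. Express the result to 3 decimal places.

Per-class recall (TP/(TP+FN)):
  jazz: TP=99, FN=15+17=32 → 99/131 = 0.7557
  metal: TP=42, FN=19+21=40 → 42/82 = 0.5122
  rock: TP=29, FN=22+9=31 → 29/60 = 0.4833
Macro-recall = mean = (0.7557 + 0.5122 + 0.4833) / 3 = 0.584

0.584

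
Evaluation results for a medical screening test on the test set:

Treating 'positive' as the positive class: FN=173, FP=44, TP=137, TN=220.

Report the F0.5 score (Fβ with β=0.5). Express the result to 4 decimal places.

Fβ = (1+β²)·TP / ((1+β²)·TP + β²·FN + FP), with β²=1/4
= 1.25·137 / (1.25·137 + 0.25·173 + 44) = 0.6625

0.6625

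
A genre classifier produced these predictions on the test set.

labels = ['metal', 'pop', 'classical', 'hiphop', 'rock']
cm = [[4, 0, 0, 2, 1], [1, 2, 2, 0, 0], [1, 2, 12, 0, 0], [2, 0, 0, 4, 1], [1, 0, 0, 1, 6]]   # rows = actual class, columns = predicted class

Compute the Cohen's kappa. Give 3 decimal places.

0.567

Observed agreement pₒ = trace/N = 28/42 = 0.6667
Expected agreement pₑ = Σ (rowᵢ·colᵢ)/N² = (7·9 + 5·4 + 15·14 + 7·7 + 8·8)/42² = 0.2302
κ = (pₒ − pₑ)/(1 − pₑ) = (0.6667 − 0.2302)/(1 − 0.2302) = 0.567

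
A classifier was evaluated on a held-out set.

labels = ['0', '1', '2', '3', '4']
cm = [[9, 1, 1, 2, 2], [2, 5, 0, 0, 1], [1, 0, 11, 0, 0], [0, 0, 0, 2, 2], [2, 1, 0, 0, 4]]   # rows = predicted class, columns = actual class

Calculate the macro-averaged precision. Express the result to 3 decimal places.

Per-class precision (TP/(TP+FP)):
  0: TP=9, FP=1+1+2+2=6 → 9/15 = 0.6000
  1: TP=5, FP=2+0+0+1=3 → 5/8 = 0.6250
  2: TP=11, FP=1+0+0+0=1 → 11/12 = 0.9167
  3: TP=2, FP=0+0+0+2=2 → 2/4 = 0.5000
  4: TP=4, FP=2+1+0+0=3 → 4/7 = 0.5714
Macro-precision = mean = (0.6000 + 0.6250 + 0.9167 + 0.5000 + 0.5714) / 5 = 0.643

0.643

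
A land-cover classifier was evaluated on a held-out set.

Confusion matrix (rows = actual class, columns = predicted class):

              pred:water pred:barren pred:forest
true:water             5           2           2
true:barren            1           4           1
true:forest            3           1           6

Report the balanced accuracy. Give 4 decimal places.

Balanced accuracy = mean of per-class recall.
  water: recall = 5/9 = 0.55556
  barren: recall = 4/6 = 0.66667
  forest: recall = 6/10 = 0.60000
Mean = (0.55556 + 0.66667 + 0.60000) / 3 = 0.6074

0.6074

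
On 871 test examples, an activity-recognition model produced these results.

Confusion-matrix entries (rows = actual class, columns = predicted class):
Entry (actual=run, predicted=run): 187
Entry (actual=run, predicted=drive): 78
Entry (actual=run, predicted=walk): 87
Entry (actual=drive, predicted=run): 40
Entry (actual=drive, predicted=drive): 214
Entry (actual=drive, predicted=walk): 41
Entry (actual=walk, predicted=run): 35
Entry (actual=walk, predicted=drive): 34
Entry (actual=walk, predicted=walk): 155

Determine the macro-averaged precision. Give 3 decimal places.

0.639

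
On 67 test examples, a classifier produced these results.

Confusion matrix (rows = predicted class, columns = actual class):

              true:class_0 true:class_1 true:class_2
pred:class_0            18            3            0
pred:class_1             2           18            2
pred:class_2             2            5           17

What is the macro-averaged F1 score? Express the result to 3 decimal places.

0.793

Per-class F1 score (2·TP/(2·TP+FP+FN)):
  class_0: TP=18, FP=3+0=3, FN=2+2=4 → 36/43 = 0.8372
  class_1: TP=18, FP=2+2=4, FN=3+5=8 → 36/48 = 0.7500
  class_2: TP=17, FP=2+5=7, FN=0+2=2 → 34/43 = 0.7907
Macro-F1 score = mean = (0.8372 + 0.7500 + 0.7907) / 3 = 0.793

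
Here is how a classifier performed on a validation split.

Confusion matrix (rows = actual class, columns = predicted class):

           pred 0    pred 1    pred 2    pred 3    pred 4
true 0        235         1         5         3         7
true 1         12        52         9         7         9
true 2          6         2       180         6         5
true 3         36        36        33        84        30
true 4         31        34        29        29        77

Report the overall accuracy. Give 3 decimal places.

0.656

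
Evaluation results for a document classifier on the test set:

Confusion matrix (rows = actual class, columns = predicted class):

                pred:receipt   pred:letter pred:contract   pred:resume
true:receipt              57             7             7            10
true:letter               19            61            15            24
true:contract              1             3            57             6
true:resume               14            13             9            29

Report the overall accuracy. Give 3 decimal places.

Accuracy = trace / total = (57+61+57+29=204) / 332 = 204/332 = 0.614

0.614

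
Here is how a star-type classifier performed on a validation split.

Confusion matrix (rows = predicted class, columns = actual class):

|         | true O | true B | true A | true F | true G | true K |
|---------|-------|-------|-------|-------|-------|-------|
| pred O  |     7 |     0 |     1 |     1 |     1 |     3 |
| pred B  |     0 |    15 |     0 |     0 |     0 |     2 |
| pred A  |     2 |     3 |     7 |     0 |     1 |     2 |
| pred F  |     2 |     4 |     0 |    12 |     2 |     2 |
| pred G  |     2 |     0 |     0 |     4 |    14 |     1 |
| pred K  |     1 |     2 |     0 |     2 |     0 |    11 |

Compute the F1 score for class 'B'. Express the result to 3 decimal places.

One-vs-rest for 'B': TP = diagonal; FP = other classes predicted 'B'; FN = 'B' predicted as other.
F1 score = 2·TP/(2·TP+FP+FN).
B: TP=15, FP=0+0+0+0+2=2, FN=0+3+4+0+2=9 → 30/41 = 0.7317

0.732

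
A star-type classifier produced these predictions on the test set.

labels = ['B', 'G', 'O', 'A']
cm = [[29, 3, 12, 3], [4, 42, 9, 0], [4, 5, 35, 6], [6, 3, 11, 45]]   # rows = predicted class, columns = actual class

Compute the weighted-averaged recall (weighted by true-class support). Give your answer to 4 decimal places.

0.6959

Per-class recall (TP/(TP+FN)):
  B: TP=29, FN=4+4+6=14 → 29/43 = 0.67442
  G: TP=42, FN=3+5+3=11 → 42/53 = 0.79245
  O: TP=35, FN=12+9+11=32 → 35/67 = 0.52239
  A: TP=45, FN=3+0+6=9 → 45/54 = 0.83333
Weighted-recall = Σ (supportᵢ/N)·recallᵢ with N=217: (43/217)·0.67442 + (53/217)·0.79245 + (67/217)·0.52239 + (54/217)·0.83333 = 0.6959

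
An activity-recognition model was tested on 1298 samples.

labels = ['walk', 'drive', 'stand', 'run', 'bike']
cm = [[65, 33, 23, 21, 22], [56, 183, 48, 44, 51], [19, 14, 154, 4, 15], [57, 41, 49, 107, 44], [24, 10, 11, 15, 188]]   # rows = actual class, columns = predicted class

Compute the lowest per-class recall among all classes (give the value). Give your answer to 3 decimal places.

Per-class recall (TP/(TP+FN)):
  walk: TP=65, FN=33+23+21+22=99 → 65/164 = 0.3963
  drive: TP=183, FN=56+48+44+51=199 → 183/382 = 0.4791
  stand: TP=154, FN=19+14+4+15=52 → 154/206 = 0.7476
  run: TP=107, FN=57+41+49+44=191 → 107/298 = 0.3591
  bike: TP=188, FN=24+10+11+15=60 → 188/248 = 0.7581
Lowest is class 'run' with recall = 0.359.

0.359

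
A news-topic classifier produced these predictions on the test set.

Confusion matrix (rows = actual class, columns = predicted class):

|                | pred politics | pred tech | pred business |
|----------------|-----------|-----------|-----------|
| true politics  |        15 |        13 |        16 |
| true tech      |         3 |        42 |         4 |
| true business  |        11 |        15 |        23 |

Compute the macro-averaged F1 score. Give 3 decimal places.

0.539

Per-class F1 score (2·TP/(2·TP+FP+FN)):
  politics: TP=15, FP=3+11=14, FN=13+16=29 → 30/73 = 0.4110
  tech: TP=42, FP=13+15=28, FN=3+4=7 → 84/119 = 0.7059
  business: TP=23, FP=16+4=20, FN=11+15=26 → 46/92 = 0.5000
Macro-F1 score = mean = (0.4110 + 0.7059 + 0.5000) / 3 = 0.539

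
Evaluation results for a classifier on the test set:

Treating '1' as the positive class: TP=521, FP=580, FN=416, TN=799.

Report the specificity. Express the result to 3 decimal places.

Specificity = TN/(TN+FP) = 799/(799+580) = 0.579

0.579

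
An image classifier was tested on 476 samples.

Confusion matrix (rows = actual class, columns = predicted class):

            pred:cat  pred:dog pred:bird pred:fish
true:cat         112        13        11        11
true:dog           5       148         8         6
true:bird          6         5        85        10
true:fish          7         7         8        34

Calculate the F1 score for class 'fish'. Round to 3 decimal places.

0.581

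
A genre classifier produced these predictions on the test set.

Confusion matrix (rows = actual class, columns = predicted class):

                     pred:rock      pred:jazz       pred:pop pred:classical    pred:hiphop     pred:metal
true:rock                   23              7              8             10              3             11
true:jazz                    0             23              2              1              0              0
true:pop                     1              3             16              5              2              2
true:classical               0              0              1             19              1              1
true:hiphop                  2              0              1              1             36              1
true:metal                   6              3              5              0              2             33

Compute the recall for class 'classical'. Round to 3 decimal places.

0.864

Treat 'classical' as positive and all other classes as negative.
recall = TP/(TP+FN).
classical: TP=19, FN=0+0+1+1+1=3 → 19/22 = 0.8636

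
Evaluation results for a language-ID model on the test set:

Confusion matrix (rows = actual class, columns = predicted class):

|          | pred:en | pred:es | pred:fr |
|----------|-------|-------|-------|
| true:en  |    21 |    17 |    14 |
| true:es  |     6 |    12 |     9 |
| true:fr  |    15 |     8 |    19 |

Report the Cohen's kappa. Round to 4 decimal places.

Observed agreement pₒ = trace/N = 52/121 = 0.42975
Expected agreement pₑ = Σ (rowᵢ·colᵢ)/N² = (52·42 + 27·37 + 42·42)/121² = 0.33789
κ = (pₒ − pₑ)/(1 − pₑ) = (0.42975 − 0.33789)/(1 − 0.33789) = 0.1387

0.1387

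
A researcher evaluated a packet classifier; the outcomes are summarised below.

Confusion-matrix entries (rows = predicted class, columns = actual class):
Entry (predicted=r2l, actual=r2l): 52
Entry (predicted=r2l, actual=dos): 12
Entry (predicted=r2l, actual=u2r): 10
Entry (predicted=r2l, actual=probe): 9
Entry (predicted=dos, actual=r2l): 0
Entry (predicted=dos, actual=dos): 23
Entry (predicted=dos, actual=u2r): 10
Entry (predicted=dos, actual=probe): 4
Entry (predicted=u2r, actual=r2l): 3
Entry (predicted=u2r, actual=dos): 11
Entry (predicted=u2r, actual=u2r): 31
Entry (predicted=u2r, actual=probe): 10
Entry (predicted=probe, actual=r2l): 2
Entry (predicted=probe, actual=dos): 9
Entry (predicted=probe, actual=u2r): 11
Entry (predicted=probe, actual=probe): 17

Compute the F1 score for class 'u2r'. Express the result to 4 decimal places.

0.5299

Treat 'u2r' as positive and all other classes as negative.
F1 score = 2·TP/(2·TP+FP+FN).
u2r: TP=31, FP=3+11+10=24, FN=10+10+11=31 → 62/117 = 0.52991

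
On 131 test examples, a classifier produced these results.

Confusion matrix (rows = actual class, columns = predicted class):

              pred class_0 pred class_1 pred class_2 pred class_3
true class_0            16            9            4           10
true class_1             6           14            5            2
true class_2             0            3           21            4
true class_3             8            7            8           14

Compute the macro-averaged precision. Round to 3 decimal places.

0.494

Per-class precision (TP/(TP+FP)):
  class_0: TP=16, FP=6+0+8=14 → 16/30 = 0.5333
  class_1: TP=14, FP=9+3+7=19 → 14/33 = 0.4242
  class_2: TP=21, FP=4+5+8=17 → 21/38 = 0.5526
  class_3: TP=14, FP=10+2+4=16 → 14/30 = 0.4667
Macro-precision = mean = (0.5333 + 0.4242 + 0.5526 + 0.4667) / 4 = 0.494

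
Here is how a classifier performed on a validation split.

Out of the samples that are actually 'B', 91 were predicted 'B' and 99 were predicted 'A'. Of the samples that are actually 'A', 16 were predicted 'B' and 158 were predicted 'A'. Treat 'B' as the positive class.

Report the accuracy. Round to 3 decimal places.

0.684

Accuracy = (TP+TN)/N = (91+158)/364 = 0.684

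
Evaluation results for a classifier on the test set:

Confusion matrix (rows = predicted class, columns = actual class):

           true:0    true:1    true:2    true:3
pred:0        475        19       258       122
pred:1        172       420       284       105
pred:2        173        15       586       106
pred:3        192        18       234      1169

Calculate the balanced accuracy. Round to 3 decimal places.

0.642

Balanced accuracy = mean of per-class recall.
  0: recall = 475/1012 = 0.4694
  1: recall = 420/472 = 0.8898
  2: recall = 586/1362 = 0.4302
  3: recall = 1169/1502 = 0.7783
Mean = (0.4694 + 0.8898 + 0.4302 + 0.7783) / 4 = 0.642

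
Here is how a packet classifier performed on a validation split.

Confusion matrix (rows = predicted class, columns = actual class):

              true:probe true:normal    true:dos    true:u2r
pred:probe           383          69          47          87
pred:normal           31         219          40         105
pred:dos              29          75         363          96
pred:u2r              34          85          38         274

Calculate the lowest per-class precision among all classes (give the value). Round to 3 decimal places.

Per-class precision (TP/(TP+FP)):
  probe: TP=383, FP=69+47+87=203 → 383/586 = 0.6536
  normal: TP=219, FP=31+40+105=176 → 219/395 = 0.5544
  dos: TP=363, FP=29+75+96=200 → 363/563 = 0.6448
  u2r: TP=274, FP=34+85+38=157 → 274/431 = 0.6357
Lowest is class 'normal' with precision = 0.554.

0.554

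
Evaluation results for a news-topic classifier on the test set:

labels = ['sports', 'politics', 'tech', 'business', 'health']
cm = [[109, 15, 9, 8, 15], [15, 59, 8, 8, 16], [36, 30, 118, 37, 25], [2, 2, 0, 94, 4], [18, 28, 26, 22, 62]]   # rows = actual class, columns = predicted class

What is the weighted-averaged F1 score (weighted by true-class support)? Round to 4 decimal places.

0.5696

Per-class F1 score (2·TP/(2·TP+FP+FN)):
  sports: TP=109, FP=15+36+2+18=71, FN=15+9+8+15=47 → 218/336 = 0.64881
  politics: TP=59, FP=15+30+2+28=75, FN=15+8+8+16=47 → 118/240 = 0.49167
  tech: TP=118, FP=9+8+0+26=43, FN=36+30+37+25=128 → 236/407 = 0.57985
  business: TP=94, FP=8+8+37+22=75, FN=2+2+0+4=8 → 188/271 = 0.69373
  health: TP=62, FP=15+16+25+4=60, FN=18+28+26+22=94 → 124/278 = 0.44604
Weighted-F1 score = Σ (supportᵢ/N)·F1 scoreᵢ with N=766: (156/766)·0.64881 + (106/766)·0.49167 + (246/766)·0.57985 + (102/766)·0.69373 + (156/766)·0.44604 = 0.5696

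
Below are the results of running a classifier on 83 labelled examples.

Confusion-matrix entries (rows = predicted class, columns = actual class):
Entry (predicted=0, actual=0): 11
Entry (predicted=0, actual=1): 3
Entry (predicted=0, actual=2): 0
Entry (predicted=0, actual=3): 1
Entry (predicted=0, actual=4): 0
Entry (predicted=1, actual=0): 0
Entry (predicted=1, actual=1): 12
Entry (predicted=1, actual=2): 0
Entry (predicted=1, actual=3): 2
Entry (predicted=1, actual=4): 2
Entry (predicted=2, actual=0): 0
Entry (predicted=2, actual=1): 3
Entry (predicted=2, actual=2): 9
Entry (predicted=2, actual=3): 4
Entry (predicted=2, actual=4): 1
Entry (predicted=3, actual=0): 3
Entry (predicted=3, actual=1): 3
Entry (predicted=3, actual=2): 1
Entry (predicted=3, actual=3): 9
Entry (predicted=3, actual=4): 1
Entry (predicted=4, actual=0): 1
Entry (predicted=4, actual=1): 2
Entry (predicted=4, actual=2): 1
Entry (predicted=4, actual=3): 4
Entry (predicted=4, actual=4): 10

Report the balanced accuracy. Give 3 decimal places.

0.648

Balanced accuracy = mean of per-class recall.
  0: recall = 11/15 = 0.7333
  1: recall = 12/23 = 0.5217
  2: recall = 9/11 = 0.8182
  3: recall = 9/20 = 0.4500
  4: recall = 10/14 = 0.7143
Mean = (0.7333 + 0.5217 + 0.8182 + 0.4500 + 0.7143) / 5 = 0.648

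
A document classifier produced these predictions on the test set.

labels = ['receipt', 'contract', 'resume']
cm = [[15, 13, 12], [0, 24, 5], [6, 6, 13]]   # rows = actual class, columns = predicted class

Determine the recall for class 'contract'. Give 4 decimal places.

0.8276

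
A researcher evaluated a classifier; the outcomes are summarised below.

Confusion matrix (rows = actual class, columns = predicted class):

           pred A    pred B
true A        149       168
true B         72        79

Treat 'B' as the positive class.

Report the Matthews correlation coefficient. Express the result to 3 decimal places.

-0.006

MCC = (TP·TN − FP·FN) / √((TP+FP)(TP+FN)(TN+FP)(TN+FN))
Numerator = 79·149 − 168·72 = -325
Denominator = √(247·151·317·221) = √2612915929 = 51116.6893
MCC = -325 / 51116.6893 = -0.006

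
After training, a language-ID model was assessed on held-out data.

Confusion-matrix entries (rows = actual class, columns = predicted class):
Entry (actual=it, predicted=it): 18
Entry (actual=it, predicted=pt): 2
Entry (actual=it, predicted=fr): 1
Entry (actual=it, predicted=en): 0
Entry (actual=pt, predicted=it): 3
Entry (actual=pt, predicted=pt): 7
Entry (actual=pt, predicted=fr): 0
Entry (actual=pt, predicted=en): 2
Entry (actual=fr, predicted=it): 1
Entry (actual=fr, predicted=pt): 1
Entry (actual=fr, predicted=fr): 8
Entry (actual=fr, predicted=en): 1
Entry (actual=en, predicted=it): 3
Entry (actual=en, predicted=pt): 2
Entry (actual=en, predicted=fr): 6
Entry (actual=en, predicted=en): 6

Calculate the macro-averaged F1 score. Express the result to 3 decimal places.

Per-class F1 score (2·TP/(2·TP+FP+FN)):
  it: TP=18, FP=3+1+3=7, FN=2+1+0=3 → 36/46 = 0.7826
  pt: TP=7, FP=2+1+2=5, FN=3+0+2=5 → 14/24 = 0.5833
  fr: TP=8, FP=1+0+6=7, FN=1+1+1=3 → 16/26 = 0.6154
  en: TP=6, FP=0+2+1=3, FN=3+2+6=11 → 12/26 = 0.4615
Macro-F1 score = mean = (0.7826 + 0.5833 + 0.6154 + 0.4615) / 4 = 0.611

0.611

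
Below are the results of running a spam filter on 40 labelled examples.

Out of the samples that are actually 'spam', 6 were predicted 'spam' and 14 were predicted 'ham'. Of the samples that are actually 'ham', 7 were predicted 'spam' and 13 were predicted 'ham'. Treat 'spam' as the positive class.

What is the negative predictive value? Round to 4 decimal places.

0.4815

NPV = TN/(TN+FN) = 13/(13+14) = 0.4815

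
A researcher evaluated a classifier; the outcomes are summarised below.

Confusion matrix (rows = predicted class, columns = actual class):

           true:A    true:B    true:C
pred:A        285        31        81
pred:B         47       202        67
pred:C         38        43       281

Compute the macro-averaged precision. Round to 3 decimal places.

Per-class precision (TP/(TP+FP)):
  A: TP=285, FP=31+81=112 → 285/397 = 0.7179
  B: TP=202, FP=47+67=114 → 202/316 = 0.6392
  C: TP=281, FP=38+43=81 → 281/362 = 0.7762
Macro-precision = mean = (0.7179 + 0.6392 + 0.7762) / 3 = 0.711

0.711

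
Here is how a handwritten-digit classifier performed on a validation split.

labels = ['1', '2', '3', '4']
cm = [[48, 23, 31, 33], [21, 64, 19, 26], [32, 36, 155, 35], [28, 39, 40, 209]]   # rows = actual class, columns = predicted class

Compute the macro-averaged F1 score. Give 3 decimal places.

0.523

Per-class F1 score (2·TP/(2·TP+FP+FN)):
  1: TP=48, FP=21+32+28=81, FN=23+31+33=87 → 96/264 = 0.3636
  2: TP=64, FP=23+36+39=98, FN=21+19+26=66 → 128/292 = 0.4384
  3: TP=155, FP=31+19+40=90, FN=32+36+35=103 → 310/503 = 0.6163
  4: TP=209, FP=33+26+35=94, FN=28+39+40=107 → 418/619 = 0.6753
Macro-F1 score = mean = (0.3636 + 0.4384 + 0.6163 + 0.6753) / 4 = 0.523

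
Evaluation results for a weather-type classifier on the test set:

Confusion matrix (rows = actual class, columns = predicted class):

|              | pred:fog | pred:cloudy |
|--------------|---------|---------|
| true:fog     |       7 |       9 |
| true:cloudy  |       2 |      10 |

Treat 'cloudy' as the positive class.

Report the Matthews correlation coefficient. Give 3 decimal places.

0.287

MCC = (TP·TN − FP·FN) / √((TP+FP)(TP+FN)(TN+FP)(TN+FN))
Numerator = 10·7 − 9·2 = 52
Denominator = √(19·12·16·9) = √32832 = 181.1960
MCC = 52 / 181.1960 = 0.287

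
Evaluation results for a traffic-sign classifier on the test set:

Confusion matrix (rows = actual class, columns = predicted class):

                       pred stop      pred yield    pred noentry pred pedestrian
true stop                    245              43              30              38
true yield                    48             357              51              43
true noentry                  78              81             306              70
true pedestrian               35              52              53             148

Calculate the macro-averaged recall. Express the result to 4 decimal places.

Per-class recall (TP/(TP+FN)):
  stop: TP=245, FN=43+30+38=111 → 245/356 = 0.68820
  yield: TP=357, FN=48+51+43=142 → 357/499 = 0.71543
  noentry: TP=306, FN=78+81+70=229 → 306/535 = 0.57196
  pedestrian: TP=148, FN=35+52+53=140 → 148/288 = 0.51389
Macro-recall = mean = (0.68820 + 0.71543 + 0.57196 + 0.51389) / 4 = 0.6224

0.6224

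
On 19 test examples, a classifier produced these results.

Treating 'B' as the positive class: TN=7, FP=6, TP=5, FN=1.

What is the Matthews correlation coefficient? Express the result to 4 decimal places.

MCC = (TP·TN − FP·FN) / √((TP+FP)(TP+FN)(TN+FP)(TN+FN))
Numerator = 5·7 − 6·1 = 29
Denominator = √(11·6·13·8) = √6864 = 82.8493
MCC = 29 / 82.8493 = 0.3500

0.3500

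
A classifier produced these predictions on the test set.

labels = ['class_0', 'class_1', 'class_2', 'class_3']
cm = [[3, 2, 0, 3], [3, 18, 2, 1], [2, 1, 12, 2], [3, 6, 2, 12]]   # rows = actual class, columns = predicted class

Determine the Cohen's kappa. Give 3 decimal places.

Observed agreement pₒ = trace/N = 45/72 = 0.6250
Expected agreement pₑ = Σ (rowᵢ·colᵢ)/N² = (8·11 + 24·27 + 17·16 + 23·18)/72² = 0.2743
κ = (pₒ − pₑ)/(1 − pₑ) = (0.6250 − 0.2743)/(1 − 0.2743) = 0.483

0.483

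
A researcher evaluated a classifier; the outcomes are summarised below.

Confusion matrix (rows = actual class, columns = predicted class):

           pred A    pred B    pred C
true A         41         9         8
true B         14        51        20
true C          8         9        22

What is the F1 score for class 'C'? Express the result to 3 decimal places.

0.494

F1 score = 2·TP/(2·TP+FP+FN).
C: TP=22, FP=8+20=28, FN=8+9=17 → 44/89 = 0.4944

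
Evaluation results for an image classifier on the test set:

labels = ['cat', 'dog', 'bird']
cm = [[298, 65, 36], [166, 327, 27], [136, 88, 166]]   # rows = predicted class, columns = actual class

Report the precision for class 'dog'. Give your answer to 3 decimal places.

0.629

precision = TP/(TP+FP).
dog: TP=327, FP=166+27=193 → 327/520 = 0.6288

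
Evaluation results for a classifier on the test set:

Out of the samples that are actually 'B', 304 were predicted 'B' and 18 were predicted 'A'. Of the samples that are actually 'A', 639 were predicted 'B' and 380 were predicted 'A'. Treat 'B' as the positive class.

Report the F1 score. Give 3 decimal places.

0.481

Precision = TP/(TP+FP) = 304/943 = 0.3224
Recall = TP/(TP+FN) = 304/322 = 0.9441
F1 = 2·TP/(2·TP+FP+FN) = 608/1265 = 0.481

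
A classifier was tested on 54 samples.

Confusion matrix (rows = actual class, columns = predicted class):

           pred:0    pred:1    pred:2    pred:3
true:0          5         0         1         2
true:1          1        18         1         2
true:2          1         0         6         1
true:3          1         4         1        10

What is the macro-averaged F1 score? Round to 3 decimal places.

0.699

Per-class F1 score (2·TP/(2·TP+FP+FN)):
  0: TP=5, FP=1+1+1=3, FN=0+1+2=3 → 10/16 = 0.6250
  1: TP=18, FP=0+0+4=4, FN=1+1+2=4 → 36/44 = 0.8182
  2: TP=6, FP=1+1+1=3, FN=1+0+1=2 → 12/17 = 0.7059
  3: TP=10, FP=2+2+1=5, FN=1+4+1=6 → 20/31 = 0.6452
Macro-F1 score = mean = (0.6250 + 0.8182 + 0.7059 + 0.6452) / 4 = 0.699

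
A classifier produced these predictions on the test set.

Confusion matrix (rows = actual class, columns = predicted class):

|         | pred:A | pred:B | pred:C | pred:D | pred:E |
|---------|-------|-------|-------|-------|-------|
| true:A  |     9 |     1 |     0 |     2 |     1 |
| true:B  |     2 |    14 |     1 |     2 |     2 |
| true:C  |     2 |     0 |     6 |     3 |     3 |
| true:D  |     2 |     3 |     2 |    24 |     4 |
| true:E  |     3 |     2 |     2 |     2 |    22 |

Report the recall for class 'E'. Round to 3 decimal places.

0.710

recall = TP/(TP+FN).
E: TP=22, FN=3+2+2+2=9 → 22/31 = 0.7097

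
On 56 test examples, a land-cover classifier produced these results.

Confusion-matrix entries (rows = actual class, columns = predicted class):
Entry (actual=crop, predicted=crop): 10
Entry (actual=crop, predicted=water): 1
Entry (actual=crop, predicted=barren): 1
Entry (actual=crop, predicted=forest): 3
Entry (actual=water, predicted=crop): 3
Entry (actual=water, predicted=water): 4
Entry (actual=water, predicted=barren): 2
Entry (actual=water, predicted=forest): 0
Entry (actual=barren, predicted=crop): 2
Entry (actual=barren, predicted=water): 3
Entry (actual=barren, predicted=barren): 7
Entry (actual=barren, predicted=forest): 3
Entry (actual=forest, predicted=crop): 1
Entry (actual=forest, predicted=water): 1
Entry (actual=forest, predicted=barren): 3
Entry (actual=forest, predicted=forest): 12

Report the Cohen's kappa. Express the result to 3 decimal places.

0.443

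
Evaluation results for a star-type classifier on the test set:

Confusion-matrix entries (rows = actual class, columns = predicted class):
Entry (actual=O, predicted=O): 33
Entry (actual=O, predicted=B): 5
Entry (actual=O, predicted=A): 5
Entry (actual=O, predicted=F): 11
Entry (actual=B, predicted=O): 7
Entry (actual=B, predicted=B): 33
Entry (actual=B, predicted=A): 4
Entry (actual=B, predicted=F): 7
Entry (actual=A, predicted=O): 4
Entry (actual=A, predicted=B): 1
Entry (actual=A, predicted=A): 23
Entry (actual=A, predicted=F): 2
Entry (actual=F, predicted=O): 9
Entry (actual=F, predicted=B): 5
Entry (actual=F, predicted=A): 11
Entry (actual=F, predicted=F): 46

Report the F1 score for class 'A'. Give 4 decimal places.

0.6301

F1 score = 2·TP/(2·TP+FP+FN).
A: TP=23, FP=5+4+11=20, FN=4+1+2=7 → 46/73 = 0.63014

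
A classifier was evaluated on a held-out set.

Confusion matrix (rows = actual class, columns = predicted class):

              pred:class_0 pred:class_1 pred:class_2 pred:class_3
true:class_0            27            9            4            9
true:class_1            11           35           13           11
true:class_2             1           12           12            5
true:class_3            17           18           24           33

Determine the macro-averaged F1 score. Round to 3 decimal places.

Per-class F1 score (2·TP/(2·TP+FP+FN)):
  class_0: TP=27, FP=11+1+17=29, FN=9+4+9=22 → 54/105 = 0.5143
  class_1: TP=35, FP=9+12+18=39, FN=11+13+11=35 → 70/144 = 0.4861
  class_2: TP=12, FP=4+13+24=41, FN=1+12+5=18 → 24/83 = 0.2892
  class_3: TP=33, FP=9+11+5=25, FN=17+18+24=59 → 66/150 = 0.4400
Macro-F1 score = mean = (0.5143 + 0.4861 + 0.2892 + 0.4400) / 4 = 0.432

0.432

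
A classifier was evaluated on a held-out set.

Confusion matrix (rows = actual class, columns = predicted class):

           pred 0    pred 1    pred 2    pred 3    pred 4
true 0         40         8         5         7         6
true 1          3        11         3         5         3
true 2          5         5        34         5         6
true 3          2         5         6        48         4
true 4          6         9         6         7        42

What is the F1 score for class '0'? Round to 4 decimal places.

F1 score = 2·TP/(2·TP+FP+FN).
0: TP=40, FP=3+5+2+6=16, FN=8+5+7+6=26 → 80/122 = 0.65574

0.6557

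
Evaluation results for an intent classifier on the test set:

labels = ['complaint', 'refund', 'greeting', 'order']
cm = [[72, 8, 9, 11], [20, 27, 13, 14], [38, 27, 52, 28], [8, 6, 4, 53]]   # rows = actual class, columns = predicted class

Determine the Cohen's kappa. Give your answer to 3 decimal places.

0.366

Observed agreement pₒ = trace/N = 204/390 = 0.5231
Expected agreement pₑ = Σ (rowᵢ·colᵢ)/N² = (100·138 + 74·68 + 145·78 + 71·106)/390² = 0.2477
κ = (pₒ − pₑ)/(1 − pₑ) = (0.5231 − 0.2477)/(1 − 0.2477) = 0.366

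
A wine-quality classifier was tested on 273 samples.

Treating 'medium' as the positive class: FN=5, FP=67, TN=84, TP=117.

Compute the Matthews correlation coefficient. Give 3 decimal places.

MCC = (TP·TN − FP·FN) / √((TP+FP)(TP+FN)(TN+FP)(TN+FN))
Numerator = 117·84 − 67·5 = 9493
Denominator = √(184·122·151·89) = √301678672 = 17368.8996
MCC = 9493 / 17368.8996 = 0.547

0.547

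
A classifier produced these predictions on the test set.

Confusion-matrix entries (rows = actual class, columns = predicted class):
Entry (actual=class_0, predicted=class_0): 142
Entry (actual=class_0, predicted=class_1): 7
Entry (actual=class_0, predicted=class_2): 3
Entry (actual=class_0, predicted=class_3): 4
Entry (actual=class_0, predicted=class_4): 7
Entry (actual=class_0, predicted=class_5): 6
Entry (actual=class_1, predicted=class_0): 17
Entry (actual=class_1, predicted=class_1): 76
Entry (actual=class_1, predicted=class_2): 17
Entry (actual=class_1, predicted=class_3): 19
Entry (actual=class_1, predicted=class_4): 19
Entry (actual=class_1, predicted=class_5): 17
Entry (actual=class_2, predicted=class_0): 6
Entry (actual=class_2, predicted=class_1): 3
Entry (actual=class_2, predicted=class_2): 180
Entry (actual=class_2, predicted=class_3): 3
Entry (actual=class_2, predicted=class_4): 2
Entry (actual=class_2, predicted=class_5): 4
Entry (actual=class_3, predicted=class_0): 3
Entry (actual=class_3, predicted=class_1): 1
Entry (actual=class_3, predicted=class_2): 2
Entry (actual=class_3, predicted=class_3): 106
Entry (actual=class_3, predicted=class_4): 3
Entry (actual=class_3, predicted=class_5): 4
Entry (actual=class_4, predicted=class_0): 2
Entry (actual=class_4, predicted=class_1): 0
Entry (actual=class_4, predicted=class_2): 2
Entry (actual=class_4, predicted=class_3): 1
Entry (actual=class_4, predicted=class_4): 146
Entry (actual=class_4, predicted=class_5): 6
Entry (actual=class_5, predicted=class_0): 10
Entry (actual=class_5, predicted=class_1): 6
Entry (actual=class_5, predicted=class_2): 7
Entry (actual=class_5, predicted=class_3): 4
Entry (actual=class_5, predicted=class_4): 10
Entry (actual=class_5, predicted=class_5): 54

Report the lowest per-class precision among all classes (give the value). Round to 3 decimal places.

Per-class precision (TP/(TP+FP)):
  class_0: TP=142, FP=17+6+3+2+10=38 → 142/180 = 0.7889
  class_1: TP=76, FP=7+3+1+0+6=17 → 76/93 = 0.8172
  class_2: TP=180, FP=3+17+2+2+7=31 → 180/211 = 0.8531
  class_3: TP=106, FP=4+19+3+1+4=31 → 106/137 = 0.7737
  class_4: TP=146, FP=7+19+2+3+10=41 → 146/187 = 0.7807
  class_5: TP=54, FP=6+17+4+4+6=37 → 54/91 = 0.5934
Lowest is class 'class_5' with precision = 0.593.

0.593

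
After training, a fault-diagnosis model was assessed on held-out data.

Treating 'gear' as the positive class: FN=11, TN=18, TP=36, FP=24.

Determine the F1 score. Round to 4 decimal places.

Precision = TP/(TP+FP) = 36/60 = 0.6000
Recall = TP/(TP+FN) = 36/47 = 0.7660
F1 = 2·TP/(2·TP+FP+FN) = 72/107 = 0.6729

0.6729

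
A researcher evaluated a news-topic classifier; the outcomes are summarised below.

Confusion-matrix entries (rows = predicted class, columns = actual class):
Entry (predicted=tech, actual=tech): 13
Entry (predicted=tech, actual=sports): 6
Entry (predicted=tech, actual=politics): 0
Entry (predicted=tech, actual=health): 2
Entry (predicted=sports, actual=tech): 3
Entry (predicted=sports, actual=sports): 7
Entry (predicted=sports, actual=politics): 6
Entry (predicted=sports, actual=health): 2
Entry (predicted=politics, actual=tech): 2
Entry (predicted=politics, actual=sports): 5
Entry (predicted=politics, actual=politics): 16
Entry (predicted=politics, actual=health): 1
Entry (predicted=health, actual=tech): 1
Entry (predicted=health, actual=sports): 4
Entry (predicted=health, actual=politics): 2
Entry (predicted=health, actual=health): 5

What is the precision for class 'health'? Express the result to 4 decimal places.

precision = TP/(TP+FP).
health: TP=5, FP=1+4+2=7 → 5/12 = 0.41667

0.4167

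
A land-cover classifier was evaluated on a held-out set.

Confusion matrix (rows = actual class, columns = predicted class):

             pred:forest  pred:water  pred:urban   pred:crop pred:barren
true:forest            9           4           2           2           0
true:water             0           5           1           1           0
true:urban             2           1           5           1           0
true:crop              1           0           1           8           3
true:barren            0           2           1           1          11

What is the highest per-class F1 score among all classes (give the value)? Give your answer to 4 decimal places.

Per-class F1 score (2·TP/(2·TP+FP+FN)):
  forest: TP=9, FP=0+2+1+0=3, FN=4+2+2+0=8 → 18/29 = 0.62069
  water: TP=5, FP=4+1+0+2=7, FN=0+1+1+0=2 → 10/19 = 0.52632
  urban: TP=5, FP=2+1+1+1=5, FN=2+1+1+0=4 → 10/19 = 0.52632
  crop: TP=8, FP=2+1+1+1=5, FN=1+0+1+3=5 → 16/26 = 0.61538
  barren: TP=11, FP=0+0+0+3=3, FN=0+2+1+1=4 → 22/29 = 0.75862
Highest is class 'barren' with F1 score = 0.7586.

0.7586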